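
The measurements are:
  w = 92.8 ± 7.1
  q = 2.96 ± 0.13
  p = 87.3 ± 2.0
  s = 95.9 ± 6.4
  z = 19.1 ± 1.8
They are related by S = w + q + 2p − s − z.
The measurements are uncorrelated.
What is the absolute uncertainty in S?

Absolute uncertainties add in quadrature for a linear combination:
  (δw)² = 50.4;  (δq)² = 0.0169;  (2·δp)² = 16.0;  (δs)² = 41.0;  (δz)² = 3.24
δS = √(111) = 10.5

10.5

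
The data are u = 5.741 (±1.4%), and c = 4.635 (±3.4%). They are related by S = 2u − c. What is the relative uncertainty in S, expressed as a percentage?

3.29%

For a sum/difference, combine absolute errors in quadrature:
  (2·δu)² = 0.0258;  (δc)² = 0.0248
δS = √(0.0507) = 0.225
S = 6.847, so δS/S = 0.225/6.847 = 0.0329.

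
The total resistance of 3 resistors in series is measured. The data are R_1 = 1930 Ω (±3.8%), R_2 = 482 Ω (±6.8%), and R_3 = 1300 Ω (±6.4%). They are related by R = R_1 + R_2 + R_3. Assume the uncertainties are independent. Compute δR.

116 Ω

R is a linear combination, so absolute uncertainties add in quadrature:
  (δR_1)² = 5380;  (δR_2)² = 1070;  (δR_3)² = 6920
δR = √(13400) = 116 Ω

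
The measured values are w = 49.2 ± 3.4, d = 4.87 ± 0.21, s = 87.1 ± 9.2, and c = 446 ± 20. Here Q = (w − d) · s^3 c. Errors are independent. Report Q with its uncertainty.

(1.31 ± 0.430) × 10^10

Let u = w − d = 44.3. δu = √(δw² + δd²) = √(11.6 + 0.0441) = 3.41, so δu/u = 0.0768.
Q is then a monomial in u, s, c:
δQ/Q = √((δu/u)² + (3·δs/s)² + (1·δc/c)²) = √(0.00590 + 0.100 + 0.00201) = 0.329
Q = 1.31e+10, so δQ = 0.329 × 1.31e+10 = 4.3e+09.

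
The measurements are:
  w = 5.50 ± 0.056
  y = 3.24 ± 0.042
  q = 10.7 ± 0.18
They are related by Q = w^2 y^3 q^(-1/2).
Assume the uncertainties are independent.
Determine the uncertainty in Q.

Q is a product of powers, so relative uncertainties combine in quadrature:
  (2·δw/w)² = (2×0.0102)² = 0.000415;  (3·δy/y)² = (3×0.0130)² = 0.00151;  (−½·δq/q)² = (-0.5×0.0168)² = 7.07e-05
δQ/Q = √(0.00200) = 0.0447
Q = 315, so δQ = 0.0447 × 315 = 14.1.

14.1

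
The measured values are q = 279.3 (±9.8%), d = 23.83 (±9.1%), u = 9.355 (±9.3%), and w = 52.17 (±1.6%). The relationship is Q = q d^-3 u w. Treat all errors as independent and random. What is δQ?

3.07

Each factor contributes (exponent × relative error)² to (δQ/Q)²:
  (1·δq/q)² = (1×0.0980)² = 0.00960;  (-3·δd/d)² = (-3×0.0910)² = 0.0745;  (1·δu/u)² = (1×0.0930)² = 0.00865;  (1·δw/w)² = (1×0.0160)² = 0.000256
δQ/Q = √(0.0930) = 0.305
Q = 10.07, so δQ = 0.305 × 10.07 = 3.07.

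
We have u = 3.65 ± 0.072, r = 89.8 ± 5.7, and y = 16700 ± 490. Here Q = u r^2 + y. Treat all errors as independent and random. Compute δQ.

Let p = u·r^2 = 29400. δp/p = √((1·δu/u)² + (2·δr/r)²) = √(0.000389 + 0.0161) = 0.128, so δp = 3780.
Q = p + y: δQ = √(δp² + δy²) = √(1.43e+07 + 2.4e+05) = 3810

3810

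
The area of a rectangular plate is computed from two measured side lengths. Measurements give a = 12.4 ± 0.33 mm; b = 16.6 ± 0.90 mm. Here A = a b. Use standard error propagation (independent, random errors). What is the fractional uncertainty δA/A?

0.0604

For a monomial A ∝ a, b, fractional errors add in quadrature:
  (1·δa/a)² = (1×0.0266)² = 0.000708;  (1·δb/b)² = (1×0.0542)² = 0.00294
δA/A = √(0.00365) = 0.0604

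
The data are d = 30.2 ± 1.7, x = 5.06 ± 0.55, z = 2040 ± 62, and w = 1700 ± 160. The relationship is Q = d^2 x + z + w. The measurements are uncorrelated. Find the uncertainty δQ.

742

Let p = d^2·x = 4610. δp/p = √((2·δd/d)² + (1·δx/x)²) = √(0.0127 + 0.0118) = 0.156, so δp = 722.
Q = p + z + w: δQ = √(δp² + δz² + δw²) = √(5.22e+05 + 3840 + 25600) = 742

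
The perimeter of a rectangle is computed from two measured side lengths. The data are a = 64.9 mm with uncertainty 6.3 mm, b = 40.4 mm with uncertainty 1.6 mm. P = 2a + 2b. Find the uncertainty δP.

13.0 mm

For a sum/difference, combine absolute errors in quadrature:
  (2·δa)² = 159;  (2·δb)² = 10.2
δP = √(169) = 13.0 mm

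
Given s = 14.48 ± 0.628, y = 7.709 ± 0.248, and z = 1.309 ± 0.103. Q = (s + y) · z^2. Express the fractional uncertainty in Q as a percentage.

16.0%

Let u = s + y = 22.19. δu = √(δs² + δy²) = √(0.394 + 0.0615) = 0.675, so δu/u = 0.0304.
Q is then a monomial in u, z:
δQ/Q = √((δu/u)² + (2·δz/z)²) = √(0.000926 + 0.0248) = 0.160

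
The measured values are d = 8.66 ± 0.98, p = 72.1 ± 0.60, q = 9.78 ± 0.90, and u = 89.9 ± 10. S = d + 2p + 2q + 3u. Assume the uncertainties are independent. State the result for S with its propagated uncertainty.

Sums and differences: (δS)² = Σ (cᵢ δxᵢ)².
  (δd)² = 0.960;  (2·δp)² = 1.44;  (2·δq)² = 3.24;  (3·δu)² = 900
δS = √(906) = 30.1
S = 442.

442 ± 30.1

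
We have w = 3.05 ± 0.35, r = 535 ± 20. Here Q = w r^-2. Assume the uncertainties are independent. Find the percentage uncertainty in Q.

13.7%

Products/powers → add relative errors in quadrature, weighted by exponent:
  (1·δw/w)² = (1×0.115)² = 0.0132;  (-2·δr/r)² = (-2×0.0374)² = 0.00559
δQ/Q = √(0.0188) = 0.137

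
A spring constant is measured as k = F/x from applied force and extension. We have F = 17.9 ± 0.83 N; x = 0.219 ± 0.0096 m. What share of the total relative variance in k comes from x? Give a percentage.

(δk/k)² = (1·δF/F)² + (-1·δx/x)²
  F term: (1×0.0464)² = 0.00215
  x term: (-1×0.0438)² = 0.00192
Total = 0.00407. Share from x = 0.00192/0.00407 = 0.472.

47.2%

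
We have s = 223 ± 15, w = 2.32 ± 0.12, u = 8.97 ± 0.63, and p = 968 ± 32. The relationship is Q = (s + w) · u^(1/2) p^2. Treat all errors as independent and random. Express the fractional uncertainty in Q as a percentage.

Let h = s + w = 225. δh = √(δs² + δw²) = √(225 + 0.0144) = 15.0, so δh/h = 0.0666.
Q is then a monomial in h, u, p:
δQ/Q = √((δh/h)² + (½·δu/u)² + (2·δp/p)²) = √(0.00443 + 0.00123 + 0.00437) = 0.100

10.0%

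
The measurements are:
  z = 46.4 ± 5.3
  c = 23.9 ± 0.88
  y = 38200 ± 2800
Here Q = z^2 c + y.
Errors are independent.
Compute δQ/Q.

Let p = z^2·c = 51500. δp/p = √((2·δz/z)² + (1·δc/c)²) = √(0.0522 + 0.00136) = 0.231, so δp = 11900.
Q = p + y: δQ = √(δp² + δy²) = √(1.42e+08 + 7.84e+06) = 12200
Q = 89700, so δQ/Q = 12200/89700 = 0.136.

0.136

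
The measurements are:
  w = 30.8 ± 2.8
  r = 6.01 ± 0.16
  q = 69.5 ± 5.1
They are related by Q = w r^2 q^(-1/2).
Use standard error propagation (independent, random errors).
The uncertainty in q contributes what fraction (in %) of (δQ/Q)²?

10.8%

(δQ/Q)² = (1·δw/w)² + (2·δr/r)² + (−½·δq/q)²
  w term: (1×0.0909)² = 0.00826
  r term: (2×0.0266)² = 0.00283
  q term: (-0.5×0.0734)² = 0.00135
Total = 0.0124. Share from q = 0.00135/0.0124 = 0.108.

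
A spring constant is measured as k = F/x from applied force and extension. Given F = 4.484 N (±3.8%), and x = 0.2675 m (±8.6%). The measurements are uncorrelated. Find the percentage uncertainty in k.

Since k is a product/quotient, work with relative uncertainties:
  (1·δF/F)² = (1×0.0380)² = 0.00144;  (-1·δx/x)² = (-1×0.0860)² = 0.00740
δk/k = √(0.00884) = 0.0940

9.40%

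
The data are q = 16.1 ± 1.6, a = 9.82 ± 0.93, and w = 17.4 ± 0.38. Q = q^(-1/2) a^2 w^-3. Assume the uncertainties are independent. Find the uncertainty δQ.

0.000942

Products/powers → add relative errors in quadrature, weighted by exponent:
  (−½·δq/q)² = (-0.5×0.0994)² = 0.00247;  (2·δa/a)² = (2×0.0947)² = 0.0359;  (-3·δw/w)² = (-3×0.0218)² = 0.00429
δQ/Q = √(0.0426) = 0.206
Q = 0.00456, so δQ = 0.206 × 0.00456 = 0.000942.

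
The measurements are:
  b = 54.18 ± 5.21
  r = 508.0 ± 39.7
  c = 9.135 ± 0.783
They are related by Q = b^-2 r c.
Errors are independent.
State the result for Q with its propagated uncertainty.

1.581 ± 0.355

Each factor contributes (exponent × relative error)² to (δQ/Q)²:
  (-2·δb/b)² = (-2×0.0962)² = 0.0370;  (1·δr/r)² = (1×0.0781)² = 0.00611;  (1·δc/c)² = (1×0.0857)² = 0.00735
δQ/Q = √(0.0504) = 0.225
Q = 1.581, so δQ = 0.225 × 1.581 = 0.355.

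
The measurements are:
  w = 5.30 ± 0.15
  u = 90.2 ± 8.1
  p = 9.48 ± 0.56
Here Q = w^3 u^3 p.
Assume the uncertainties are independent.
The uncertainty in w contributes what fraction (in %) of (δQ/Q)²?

(δQ/Q)² = (3·δw/w)² + (3·δu/u)² + (1·δp/p)²
  w term: (3×0.0283)² = 0.00721
  u term: (3×0.0898)² = 0.0726
  p term: (1×0.0591)² = 0.00349
Total = 0.0833. Share from w = 0.00721/0.0833 = 0.0866.

8.66%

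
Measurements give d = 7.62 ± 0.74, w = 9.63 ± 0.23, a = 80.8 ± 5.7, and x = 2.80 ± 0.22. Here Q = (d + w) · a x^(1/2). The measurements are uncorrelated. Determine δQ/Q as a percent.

Let u = d + w = 17.2. δu = √(δd² + δw²) = √(0.548 + 0.0529) = 0.775, so δu/u = 0.0449.
Q is then a monomial in u, a, x:
δQ/Q = √((δu/u)² + (1·δa/a)² + (½·δx/x)²) = √(0.00202 + 0.00498 + 0.00154) = 0.0924

9.24%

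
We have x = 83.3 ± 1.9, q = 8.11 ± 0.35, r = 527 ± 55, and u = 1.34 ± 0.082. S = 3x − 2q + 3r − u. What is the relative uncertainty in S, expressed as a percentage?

Absolute uncertainties add in quadrature for a linear combination:
  (3·δx)² = 32.5;  (2·δq)² = 0.490;  (3·δr)² = 27200;  (δu)² = 0.00672
δS = √(27300) = 165
S = 1810, so δS/S = 165/1810 = 0.0910.

9.10%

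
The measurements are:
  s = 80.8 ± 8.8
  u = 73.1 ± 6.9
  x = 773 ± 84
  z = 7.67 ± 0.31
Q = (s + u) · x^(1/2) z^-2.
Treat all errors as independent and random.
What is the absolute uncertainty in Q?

Let w = s + u = 154. δw = √(δs² + δu²) = √(77.4 + 47.6) = 11.2, so δw/w = 0.0727.
Q is then a monomial in w, x, z:
δQ/Q = √((δw/w)² + (½·δx/x)² + (-2·δz/z)²) = √(0.00528 + 0.00295 + 0.00653) = 0.122
Q = 72.7, so δQ = 0.122 × 72.7 = 8.84.

8.84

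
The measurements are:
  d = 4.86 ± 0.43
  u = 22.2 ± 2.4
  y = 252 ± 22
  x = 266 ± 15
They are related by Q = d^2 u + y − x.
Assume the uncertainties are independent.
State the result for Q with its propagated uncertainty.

510 ± 112

Let p = d^2·u = 524. δp/p = √((2·δd/d)² + (1·δu/u)²) = √(0.0313 + 0.0117) = 0.207, so δp = 109.
Q = p + y − x: δQ = √(δp² + δy² + δx²) = √(11800 + 484 + 225) = 112
Q = 510.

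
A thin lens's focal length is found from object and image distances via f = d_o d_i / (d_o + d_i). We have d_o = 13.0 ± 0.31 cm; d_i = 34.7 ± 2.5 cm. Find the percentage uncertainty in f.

∂f/∂d_o = (d_i/(d_o+d_i))² = 0.529;  ∂f/∂d_i = (d_o/(d_o+d_i))² = 0.0743
δf = √((∂f/∂d_o · δd_o)² + (∂f/∂d_i · δd_i)²) = √(0.0269 + 0.0345) = 0.248 cm
f = 9.46 cm, so δf/f = 0.248/9.46 = 0.0262.

2.62%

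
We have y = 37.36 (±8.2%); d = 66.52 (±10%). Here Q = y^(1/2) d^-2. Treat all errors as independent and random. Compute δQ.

Relative error in a monomial: (δQ/Q)² = Σ (nᵢ · δxᵢ/xᵢ)².
  (½·δy/y)² = (0.5×0.0820)² = 0.00168;  (-2·δd/d)² = (-2×0.100)² = 0.0400
δQ/Q = √(0.0417) = 0.204
Q = 0.001381, so δQ = 0.204 × 0.001381 = 0.000282.

0.000282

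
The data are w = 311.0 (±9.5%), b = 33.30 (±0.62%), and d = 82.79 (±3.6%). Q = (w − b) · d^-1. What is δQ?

Let u = w − b = 277.7. δu = √(δw² + δb²) = √(873 + 0.0426) = 29.5, so δu/u = 0.106.
Q is then a monomial in u, d:
δQ/Q = √((δu/u)² + (-1·δd/d)²) = √(0.0113 + 0.00130) = 0.112
Q = 3.354, so δQ = 0.112 × 3.354 = 0.377.

0.377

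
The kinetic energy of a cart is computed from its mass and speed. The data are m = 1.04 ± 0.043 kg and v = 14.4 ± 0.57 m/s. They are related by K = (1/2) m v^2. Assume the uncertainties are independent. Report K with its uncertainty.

K is a product of powers, so relative uncertainties combine in quadrature:
  (1·δm/m)² = (1×0.0413)² = 0.00171;  (2·δv/v)² = (2×0.0396)² = 0.00627
δK/K = √(0.00798) = 0.0893
K = 108 J, so δK = 0.0893 × 108 = 9.63 J.

108 ± 9.63 J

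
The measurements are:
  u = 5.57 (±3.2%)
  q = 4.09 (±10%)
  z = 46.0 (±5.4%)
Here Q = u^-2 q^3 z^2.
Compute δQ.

1520

Relative error in a monomial: (δQ/Q)² = Σ (nᵢ · δxᵢ/xᵢ)².
  (-2·δu/u)² = (-2×0.0320)² = 0.00410;  (3·δq/q)² = (3×0.100)² = 0.0900;  (2·δz/z)² = (2×0.0540)² = 0.0117
δQ/Q = √(0.106) = 0.325
Q = 4670, so δQ = 0.325 × 4670 = 1520.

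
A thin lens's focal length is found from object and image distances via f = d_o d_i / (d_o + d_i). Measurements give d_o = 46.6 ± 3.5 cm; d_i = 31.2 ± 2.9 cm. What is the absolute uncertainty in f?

1.18 cm

∂f/∂d_o = (d_i/(d_o+d_i))² = 0.161;  ∂f/∂d_i = (d_o/(d_o+d_i))² = 0.359
δf = √((∂f/∂d_o · δd_o)² + (∂f/∂d_i · δd_i)²) = √(0.317 + 1.08) = 1.18 cm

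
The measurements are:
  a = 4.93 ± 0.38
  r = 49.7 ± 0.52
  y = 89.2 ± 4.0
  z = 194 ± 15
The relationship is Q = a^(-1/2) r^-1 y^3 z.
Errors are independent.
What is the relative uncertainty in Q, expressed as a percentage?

Each factor contributes (exponent × relative error)² to (δQ/Q)²:
  (−½·δa/a)² = (-0.5×0.0771)² = 0.00149;  (-1·δr/r)² = (-1×0.0105)² = 0.000109;  (3·δy/y)² = (3×0.0448)² = 0.0181;  (1·δz/z)² = (1×0.0773)² = 0.00598
δQ/Q = √(0.0257) = 0.160

16.0%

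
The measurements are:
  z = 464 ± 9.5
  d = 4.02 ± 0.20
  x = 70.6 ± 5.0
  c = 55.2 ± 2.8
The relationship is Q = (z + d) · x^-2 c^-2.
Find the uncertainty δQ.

5.41e-06

Let u = z + d = 468. δu = √(δz² + δd²) = √(90.2 + 0.0400) = 9.50, so δu/u = 0.0203.
Q is then a monomial in u, x, c:
δQ/Q = √((δu/u)² + (-2·δx/x)² + (-2·δc/c)²) = √(0.000412 + 0.0201 + 0.0103) = 0.175
Q = 3.08e-05, so δQ = 0.175 × 3.08e-05 = 5.41e-06.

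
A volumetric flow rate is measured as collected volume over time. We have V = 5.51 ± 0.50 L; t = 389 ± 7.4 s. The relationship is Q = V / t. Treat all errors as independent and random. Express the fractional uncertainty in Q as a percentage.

Each factor contributes (exponent × relative error)² to (δQ/Q)²:
  (1·δV/V)² = (1×0.0907)² = 0.00823;  (-1·δt/t)² = (-1×0.0190)² = 0.000362
δQ/Q = √(0.00860) = 0.0927

9.27%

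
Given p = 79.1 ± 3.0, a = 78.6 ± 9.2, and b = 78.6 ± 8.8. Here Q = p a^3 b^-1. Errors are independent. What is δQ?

1.81e+05

Q is a product of powers, so relative uncertainties combine in quadrature:
  (1·δp/p)² = (1×0.0379)² = 0.00144;  (3·δa/a)² = (3×0.117)² = 0.123;  (-1·δb/b)² = (-1×0.112)² = 0.0125
δQ/Q = √(0.137) = 0.371
Q = 4.89e+05, so δQ = 0.371 × 4.89e+05 = 1.81e+05.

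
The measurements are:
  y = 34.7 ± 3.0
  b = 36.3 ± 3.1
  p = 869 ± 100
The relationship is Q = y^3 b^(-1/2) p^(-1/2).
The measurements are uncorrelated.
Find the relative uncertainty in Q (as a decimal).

For a monomial Q ∝ y^3, b^(-1/2), p^(-1/2), fractional errors add in quadrature:
  (3·δy/y)² = (3×0.0865)² = 0.0673;  (−½·δb/b)² = (-0.5×0.0854)² = 0.00182;  (−½·δp/p)² = (-0.5×0.115)² = 0.00331
δQ/Q = √(0.0724) = 0.269

0.269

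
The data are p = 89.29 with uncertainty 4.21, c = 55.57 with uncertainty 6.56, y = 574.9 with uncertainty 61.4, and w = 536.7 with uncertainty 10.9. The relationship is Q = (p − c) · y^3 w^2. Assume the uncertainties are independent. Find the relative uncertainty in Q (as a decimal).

Let u = p − c = 33.72. δu = √(δp² + δc²) = √(17.7 + 43.0) = 7.79, so δu/u = 0.231.
Q is then a monomial in u, y, w:
δQ/Q = √((δu/u)² + (3·δy/y)² + (2·δw/w)²) = √(0.0534 + 0.103 + 0.00165) = 0.397

0.397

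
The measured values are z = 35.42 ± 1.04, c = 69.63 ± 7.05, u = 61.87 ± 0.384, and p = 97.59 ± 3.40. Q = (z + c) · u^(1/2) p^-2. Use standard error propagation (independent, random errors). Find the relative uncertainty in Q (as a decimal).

0.0973

Let w = z + c = 105.0. δw = √(δz² + δc²) = √(1.08 + 49.7) = 7.13, so δw/w = 0.0678.
Q is then a monomial in w, u, p:
δQ/Q = √((δw/w)² + (½·δu/u)² + (-2·δp/p)²) = √(0.00460 + 9.63e-06 + 0.00486) = 0.0973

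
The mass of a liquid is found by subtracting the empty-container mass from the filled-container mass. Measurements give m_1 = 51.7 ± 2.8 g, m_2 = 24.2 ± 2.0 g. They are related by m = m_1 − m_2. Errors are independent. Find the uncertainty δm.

3.44 g

m is a linear combination, so absolute uncertainties add in quadrature:
  (δm_1)² = 7.84;  (δm_2)² = 4.00
δm = √(11.8) = 3.44 g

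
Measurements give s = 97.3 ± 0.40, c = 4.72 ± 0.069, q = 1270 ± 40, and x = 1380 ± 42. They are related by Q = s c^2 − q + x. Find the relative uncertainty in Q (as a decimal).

0.0379

Let p = s·c^2 = 2170. δp/p = √((1·δs/s)² + (2·δc/c)²) = √(1.69e-05 + 0.000855) = 0.0295, so δp = 64.0.
Q = p − q + x: δQ = √(δp² + δq² + δx²) = √(4100 + 1600 + 1760) = 86.4
Q = 2280, so δQ/Q = 86.4/2280 = 0.0379.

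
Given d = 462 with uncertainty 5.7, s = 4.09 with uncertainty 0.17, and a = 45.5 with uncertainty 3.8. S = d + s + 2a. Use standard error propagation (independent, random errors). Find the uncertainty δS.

Each term contributes (cᵢ δxᵢ)² to (δS)²:
  (δd)² = 32.5;  (δs)² = 0.0289;  (2·δa)² = 57.8
δS = √(90.3) = 9.50

9.50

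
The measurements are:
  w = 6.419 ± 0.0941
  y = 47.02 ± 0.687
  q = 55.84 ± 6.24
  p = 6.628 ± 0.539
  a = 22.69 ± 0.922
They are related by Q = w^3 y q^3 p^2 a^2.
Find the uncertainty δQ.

Relative error in a monomial: (δQ/Q)² = Σ (nᵢ · δxᵢ/xᵢ)².
  (3·δw/w)² = (3×0.0147)² = 0.00193;  (1·δy/y)² = (1×0.0146)² = 0.000213;  (3·δq/q)² = (3×0.112)² = 0.112;  (2·δp/p)² = (2×0.0813)² = 0.0265;  (2·δa/a)² = (2×0.0406)² = 0.00660
δQ/Q = √(0.148) = 0.384
Q = 4.897e+13, so δQ = 0.384 × 4.897e+13 = 1.88e+13.

1.88e+13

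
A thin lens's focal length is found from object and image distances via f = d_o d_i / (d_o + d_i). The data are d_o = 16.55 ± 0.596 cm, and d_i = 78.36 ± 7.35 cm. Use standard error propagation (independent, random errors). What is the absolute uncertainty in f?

∂f/∂d_o = (d_i/(d_o+d_i))² = 0.682;  ∂f/∂d_i = (d_o/(d_o+d_i))² = 0.0304
δf = √((∂f/∂d_o · δd_o)² + (∂f/∂d_i · δd_i)²) = √(0.165 + 0.0499) = 0.464 cm

0.464 cm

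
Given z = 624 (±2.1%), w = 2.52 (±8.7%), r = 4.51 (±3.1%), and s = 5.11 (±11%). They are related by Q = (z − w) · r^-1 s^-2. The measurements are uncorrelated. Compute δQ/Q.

0.223

Let u = z − w = 621. δu = √(δz² + δw²) = √(172 + 0.0481) = 13.1, so δu/u = 0.0211.
Q is then a monomial in u, r, s:
δQ/Q = √((δu/u)² + (-1·δr/r)² + (-2·δs/s)²) = √(0.000445 + 0.000961 + 0.0484) = 0.223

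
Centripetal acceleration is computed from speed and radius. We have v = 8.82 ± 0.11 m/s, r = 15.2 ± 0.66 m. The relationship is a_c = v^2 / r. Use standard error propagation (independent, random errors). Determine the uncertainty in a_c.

Products/powers → add relative errors in quadrature, weighted by exponent:
  (2·δv/v)² = (2×0.0125)² = 0.000622;  (-1·δr/r)² = (-1×0.0434)² = 0.00189
δa_c/a_c = √(0.00251) = 0.0501
a_c = 5.12 m/s^2, so δa_c = 0.0501 × 5.12 = 0.256 m/s^2.

0.256 m/s^2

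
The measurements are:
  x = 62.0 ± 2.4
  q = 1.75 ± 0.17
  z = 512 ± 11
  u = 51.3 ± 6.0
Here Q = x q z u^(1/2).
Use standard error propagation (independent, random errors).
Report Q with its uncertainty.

Relative error in a monomial: (δQ/Q)² = Σ (nᵢ · δxᵢ/xᵢ)².
  (1·δx/x)² = (1×0.0387)² = 0.00150;  (1·δq/q)² = (1×0.0971)² = 0.00944;  (1·δz/z)² = (1×0.0215)² = 0.000462;  (½·δu/u)² = (0.5×0.117)² = 0.00342
δQ/Q = √(0.0148) = 0.122
Q = 3.98e+05, so δQ = 0.122 × 3.98e+05 = 48400.

(3.98 ± 0.484) × 10^5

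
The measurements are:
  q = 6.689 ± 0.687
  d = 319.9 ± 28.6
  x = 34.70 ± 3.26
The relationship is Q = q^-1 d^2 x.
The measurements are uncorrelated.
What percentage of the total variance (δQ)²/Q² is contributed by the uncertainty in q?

20.5%

(δQ/Q)² = (-1·δq/q)² + (2·δd/d)² + (1·δx/x)²
  q term: (-1×0.103)² = 0.0105
  d term: (2×0.0894)² = 0.0320
  x term: (1×0.0939)² = 0.00883
Total = 0.0513. Share from q = 0.0105/0.0513 = 0.205.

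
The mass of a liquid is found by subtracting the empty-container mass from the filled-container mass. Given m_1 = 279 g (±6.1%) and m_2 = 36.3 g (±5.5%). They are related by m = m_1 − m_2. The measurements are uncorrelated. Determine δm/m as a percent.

7.06%

For a sum/difference, combine absolute errors in quadrature:
  (δm_1)² = 290;  (δm_2)² = 3.99
δm = √(294) = 17.1 g
m = 243 g, so δm/m = 17.1/243 = 0.0706.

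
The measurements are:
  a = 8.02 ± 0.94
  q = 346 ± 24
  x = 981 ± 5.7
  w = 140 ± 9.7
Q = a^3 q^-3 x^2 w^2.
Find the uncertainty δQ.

Relative error in a monomial: (δQ/Q)² = Σ (nᵢ · δxᵢ/xᵢ)².
  (3·δa/a)² = (3×0.117)² = 0.124;  (-3·δq/q)² = (-3×0.0694)² = 0.0433;  (2·δx/x)² = (2×0.00581)² = 0.000135;  (2·δw/w)² = (2×0.0693)² = 0.0192
δQ/Q = √(0.186) = 0.432
Q = 2.35e+05, so δQ = 0.432 × 2.35e+05 = 1.01e+05.

1.01e+05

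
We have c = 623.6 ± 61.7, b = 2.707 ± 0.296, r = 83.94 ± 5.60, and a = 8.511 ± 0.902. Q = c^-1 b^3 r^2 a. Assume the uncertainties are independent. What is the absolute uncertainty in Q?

730

For a monomial Q ∝ c^-1, b^3, r^2, a, fractional errors add in quadrature:
  (-1·δc/c)² = (-1×0.0989)² = 0.00979;  (3·δb/b)² = (3×0.109)² = 0.108;  (2·δr/r)² = (2×0.0667)² = 0.0178;  (1·δa/a)² = (1×0.106)² = 0.0112
δQ/Q = √(0.146) = 0.383
Q = 1908, so δQ = 0.383 × 1908 = 730.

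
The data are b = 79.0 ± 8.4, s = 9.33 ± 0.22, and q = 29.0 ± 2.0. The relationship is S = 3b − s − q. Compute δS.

Absolute uncertainties add in quadrature for a linear combination:
  (3·δb)² = 635;  (δs)² = 0.0484;  (δq)² = 4.00
δS = √(639) = 25.3

25.3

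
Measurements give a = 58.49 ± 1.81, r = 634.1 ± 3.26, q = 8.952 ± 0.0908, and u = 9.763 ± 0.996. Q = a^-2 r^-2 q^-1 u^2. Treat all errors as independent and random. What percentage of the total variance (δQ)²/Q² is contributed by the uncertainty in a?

8.39%

(δQ/Q)² = (-2·δa/a)² + (-2·δr/r)² + (-1·δq/q)² + (2·δu/u)²
  a term: (-2×0.0309)² = 0.00383
  r term: (-2×0.00514)² = 0.000106
  q term: (-1×0.0101)² = 0.000103
  u term: (2×0.102)² = 0.0416
Total = 0.0457. Share from a = 0.00383/0.0457 = 0.0839.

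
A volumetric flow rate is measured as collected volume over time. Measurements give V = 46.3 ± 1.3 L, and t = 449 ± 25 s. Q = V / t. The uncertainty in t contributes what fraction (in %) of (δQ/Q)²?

(δQ/Q)² = (1·δV/V)² + (-1·δt/t)²
  V term: (1×0.0281)² = 0.000788
  t term: (-1×0.0557)² = 0.00310
Total = 0.00389. Share from t = 0.00310/0.00389 = 0.797.

79.7%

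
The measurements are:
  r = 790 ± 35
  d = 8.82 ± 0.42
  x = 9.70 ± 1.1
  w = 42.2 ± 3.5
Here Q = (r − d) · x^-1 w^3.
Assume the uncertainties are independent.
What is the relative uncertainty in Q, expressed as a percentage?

Let u = r − d = 781. δu = √(δr² + δd²) = √(1220 + 0.176) = 35.0, so δu/u = 0.0448.
Q is then a monomial in u, x, w:
δQ/Q = √((δu/u)² + (-1·δx/x)² + (3·δw/w)²) = √(0.00201 + 0.0129 + 0.0619) = 0.277

27.7%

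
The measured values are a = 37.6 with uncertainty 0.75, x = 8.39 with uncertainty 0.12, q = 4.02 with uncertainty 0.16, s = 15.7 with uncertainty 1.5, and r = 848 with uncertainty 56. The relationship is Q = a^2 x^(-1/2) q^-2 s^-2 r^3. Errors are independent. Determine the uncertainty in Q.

Relative error in a monomial: (δQ/Q)² = Σ (nᵢ · δxᵢ/xᵢ)².
  (2·δa/a)² = (2×0.0199)² = 0.00159;  (−½·δx/x)² = (-0.5×0.0143)² = 5.11e-05;  (-2·δq/q)² = (-2×0.0398)² = 0.00634;  (-2·δs/s)² = (-2×0.0955)² = 0.0365;  (3·δr/r)² = (3×0.0660)² = 0.0392
δQ/Q = √(0.0837) = 0.289
Q = 7.47e+07, so δQ = 0.289 × 7.47e+07 = 2.16e+07.

2.16e+07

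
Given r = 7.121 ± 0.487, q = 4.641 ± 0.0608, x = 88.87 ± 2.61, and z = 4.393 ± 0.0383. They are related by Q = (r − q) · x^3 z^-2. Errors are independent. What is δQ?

Let u = r − q = 2.480. δu = √(δr² + δq²) = √(0.237 + 0.00370) = 0.491, so δu/u = 0.198.
Q is then a monomial in u, x, z:
δQ/Q = √((δu/u)² + (3·δx/x)² + (-2·δz/z)²) = √(0.0392 + 0.00776 + 0.000304) = 0.217
Q = 90200, so δQ = 0.217 × 90200 = 19600.

19600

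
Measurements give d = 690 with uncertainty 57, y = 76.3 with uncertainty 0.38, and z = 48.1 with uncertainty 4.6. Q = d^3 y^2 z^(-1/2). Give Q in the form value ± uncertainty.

(2.76 ± 0.697) × 10^11

Products/powers → add relative errors in quadrature, weighted by exponent:
  (3·δd/d)² = (3×0.0826)² = 0.0614;  (2·δy/y)² = (2×0.00498)² = 9.92e-05;  (−½·δz/z)² = (-0.5×0.0956)² = 0.00229
δQ/Q = √(0.0638) = 0.253
Q = 2.76e+11, so δQ = 0.253 × 2.76e+11 = 6.97e+10.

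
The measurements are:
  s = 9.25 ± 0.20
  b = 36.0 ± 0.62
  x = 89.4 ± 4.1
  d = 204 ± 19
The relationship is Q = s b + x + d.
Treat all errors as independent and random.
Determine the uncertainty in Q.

21.5

Let p = s·b = 333. δp/p = √((1·δs/s)² + (1·δb/b)²) = √(0.000467 + 0.000297) = 0.0276, so δp = 9.20.
Q = p + x + d: δQ = √(δp² + δx² + δd²) = √(84.7 + 16.8 + 361) = 21.5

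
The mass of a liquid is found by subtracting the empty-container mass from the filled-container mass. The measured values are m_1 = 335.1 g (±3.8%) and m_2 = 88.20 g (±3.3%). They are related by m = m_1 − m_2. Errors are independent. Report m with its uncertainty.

For a sum/difference, combine absolute errors in quadrature:
  (δm_1)² = 162;  (δm_2)² = 8.47
δm = √(171) = 13.1 g
m = 246.9 g.

246.9 ± 13.1 g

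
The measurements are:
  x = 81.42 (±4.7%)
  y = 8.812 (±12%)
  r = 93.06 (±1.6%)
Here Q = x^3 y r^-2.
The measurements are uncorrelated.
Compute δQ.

For a monomial Q ∝ x^3, y, r^-2, fractional errors add in quadrature:
  (3·δx/x)² = (3×0.0470)² = 0.0199;  (1·δy/y)² = (1×0.120)² = 0.0144;  (-2·δr/r)² = (-2×0.0160)² = 0.00102
δQ/Q = √(0.0353) = 0.188
Q = 549.2, so δQ = 0.188 × 549.2 = 103.

103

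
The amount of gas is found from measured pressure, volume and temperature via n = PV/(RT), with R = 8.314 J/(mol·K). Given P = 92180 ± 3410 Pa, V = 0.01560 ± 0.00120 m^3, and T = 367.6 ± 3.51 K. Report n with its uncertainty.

0.4705 ± 0.0404 mol

Each factor contributes (exponent × relative error)² to (δn/n)²:
  (1·δP/P)² = (1×0.0370)² = 0.00137;  (1·δV/V)² = (1×0.0769)² = 0.00592;  (-1·δT/T)² = (-1×0.00955)² = 9.12e-05
δn/n = √(0.00738) = 0.0859
n = 0.4705 mol, so δn = 0.0859 × 0.4705 = 0.0404 mol.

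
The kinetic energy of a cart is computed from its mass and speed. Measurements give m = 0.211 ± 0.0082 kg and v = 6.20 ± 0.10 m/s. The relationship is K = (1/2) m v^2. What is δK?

Products/powers → add relative errors in quadrature, weighted by exponent:
  (1·δm/m)² = (1×0.0389)² = 0.00151;  (2·δv/v)² = (2×0.0161)² = 0.00104
δK/K = √(0.00255) = 0.0505
K = 4.06 J, so δK = 0.0505 × 4.06 = 0.205 J.

0.205 J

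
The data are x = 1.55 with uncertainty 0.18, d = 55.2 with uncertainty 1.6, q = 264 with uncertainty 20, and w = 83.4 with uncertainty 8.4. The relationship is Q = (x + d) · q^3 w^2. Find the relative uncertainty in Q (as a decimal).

0.305

Let u = x + d = 56.8. δu = √(δx² + δd²) = √(0.0324 + 2.56) = 1.61, so δu/u = 0.0284.
Q is then a monomial in u, q, w:
δQ/Q = √((δu/u)² + (3·δq/q)² + (2·δw/w)²) = √(0.000805 + 0.0517 + 0.0406) = 0.305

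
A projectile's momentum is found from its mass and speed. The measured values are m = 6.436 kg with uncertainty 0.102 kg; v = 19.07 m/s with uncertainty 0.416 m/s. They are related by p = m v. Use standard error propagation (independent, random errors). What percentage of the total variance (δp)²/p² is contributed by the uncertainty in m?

34.5%

(δp/p)² = (1·δm/m)² + (1·δv/v)²
  m term: (1×0.0158)² = 0.000251
  v term: (1×0.0218)² = 0.000476
Total = 0.000727. Share from m = 0.000251/0.000727 = 0.345.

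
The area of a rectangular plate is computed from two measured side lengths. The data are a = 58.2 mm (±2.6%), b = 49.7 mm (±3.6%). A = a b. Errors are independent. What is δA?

A is a product of powers, so relative uncertainties combine in quadrature:
  (1·δa/a)² = (1×0.0260)² = 0.000676;  (1·δb/b)² = (1×0.0360)² = 0.00130
δA/A = √(0.00197) = 0.0444
A = 2890 mm^2, so δA = 0.0444 × 2890 = 128 mm^2.

128 mm^2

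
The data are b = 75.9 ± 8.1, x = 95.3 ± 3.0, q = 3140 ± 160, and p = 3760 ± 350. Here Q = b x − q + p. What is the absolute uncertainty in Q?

892

Let w = b·x = 7230. δw/w = √((1·δb/b)² + (1·δx/x)²) = √(0.0114 + 0.000991) = 0.111, so δw = 805.
Q = w − q + p: δQ = √(δw² + δq² + δp²) = √(6.48e+05 + 25600 + 1.22e+05) = 892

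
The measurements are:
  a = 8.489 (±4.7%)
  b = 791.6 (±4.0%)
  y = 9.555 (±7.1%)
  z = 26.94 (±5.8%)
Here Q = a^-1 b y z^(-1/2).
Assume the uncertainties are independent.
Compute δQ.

16.9

Products/powers → add relative errors in quadrature, weighted by exponent:
  (-1·δa/a)² = (-1×0.0470)² = 0.00221;  (1·δb/b)² = (1×0.0400)² = 0.00160;  (1·δy/y)² = (1×0.0710)² = 0.00504;  (−½·δz/z)² = (-0.5×0.0580)² = 0.000841
δQ/Q = √(0.00969) = 0.0984
Q = 171.7, so δQ = 0.0984 × 171.7 = 16.9.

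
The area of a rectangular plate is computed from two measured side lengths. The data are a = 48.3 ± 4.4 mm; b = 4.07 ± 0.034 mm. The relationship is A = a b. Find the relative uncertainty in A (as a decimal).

0.0915

Relative error in a monomial: (δA/A)² = Σ (nᵢ · δxᵢ/xᵢ)².
  (1·δa/a)² = (1×0.0911)² = 0.00830;  (1·δb/b)² = (1×0.00835)² = 6.98e-05
δA/A = √(0.00837) = 0.0915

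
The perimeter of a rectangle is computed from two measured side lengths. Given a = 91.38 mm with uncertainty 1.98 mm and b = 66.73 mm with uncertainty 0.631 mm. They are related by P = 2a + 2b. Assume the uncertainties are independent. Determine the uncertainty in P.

Absolute uncertainties add in quadrature for a linear combination:
  (2·δa)² = 15.7;  (2·δb)² = 1.59
δP = √(17.3) = 4.16 mm

4.16 mm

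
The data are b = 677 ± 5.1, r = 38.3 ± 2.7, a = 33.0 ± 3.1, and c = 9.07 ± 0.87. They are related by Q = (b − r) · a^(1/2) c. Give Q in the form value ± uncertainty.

Let u = b − r = 639. δu = √(δb² + δr²) = √(26.0 + 7.29) = 5.77, so δu/u = 0.00903.
Q is then a monomial in u, a, c:
δQ/Q = √((δu/u)² + (½·δa/a)² + (1·δc/c)²) = √(8.16e-05 + 0.00221 + 0.00920) = 0.107
Q = 33300, so δQ = 0.107 × 33300 = 3570.

33300 ± 3570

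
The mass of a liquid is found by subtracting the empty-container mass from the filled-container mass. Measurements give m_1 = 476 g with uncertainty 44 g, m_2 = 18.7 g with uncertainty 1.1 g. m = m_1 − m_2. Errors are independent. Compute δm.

For a sum/difference, combine absolute errors in quadrature:
  (δm_1)² = 1940;  (δm_2)² = 1.21
δm = √(1940) = 44.0 g

44.0 g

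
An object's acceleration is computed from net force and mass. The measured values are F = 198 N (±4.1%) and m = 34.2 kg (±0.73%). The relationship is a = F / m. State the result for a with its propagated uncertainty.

Each factor contributes (exponent × relative error)² to (δa/a)²:
  (1·δF/F)² = (1×0.0410)² = 0.00168;  (-1·δm/m)² = (-1×0.00730)² = 5.33e-05
δa/a = √(0.00173) = 0.0416
a = 5.79 m/s^2, so δa = 0.0416 × 5.79 = 0.241 m/s^2.

5.79 ± 0.241 m/s^2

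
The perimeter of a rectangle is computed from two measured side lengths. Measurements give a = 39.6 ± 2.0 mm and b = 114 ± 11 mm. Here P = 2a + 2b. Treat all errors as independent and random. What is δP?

P is a linear combination, so absolute uncertainties add in quadrature:
  (2·δa)² = 16.0;  (2·δb)² = 484
δP = √(500) = 22.4 mm

22.4 mm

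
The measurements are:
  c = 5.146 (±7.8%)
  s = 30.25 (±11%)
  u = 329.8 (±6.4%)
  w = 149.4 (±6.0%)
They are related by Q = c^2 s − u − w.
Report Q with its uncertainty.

321.9 ± 155

Let p = c^2·s = 801.1. δp/p = √((2·δc/c)² + (1·δs/s)²) = √(0.0243 + 0.0121) = 0.191, so δp = 153.
Q = p − u − w: δQ = √(δp² + δu² + δw²) = √(23400 + 446 + 80.4) = 155
Q = 321.9.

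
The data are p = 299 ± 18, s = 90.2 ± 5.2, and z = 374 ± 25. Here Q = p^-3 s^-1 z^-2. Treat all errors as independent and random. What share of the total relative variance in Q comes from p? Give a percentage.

60.6%

(δQ/Q)² = (-3·δp/p)² + (-1·δs/s)² + (-2·δz/z)²
  p term: (-3×0.0602)² = 0.0326
  s term: (-1×0.0576)² = 0.00332
  z term: (-2×0.0668)² = 0.0179
Total = 0.0538. Share from p = 0.0326/0.0538 = 0.606.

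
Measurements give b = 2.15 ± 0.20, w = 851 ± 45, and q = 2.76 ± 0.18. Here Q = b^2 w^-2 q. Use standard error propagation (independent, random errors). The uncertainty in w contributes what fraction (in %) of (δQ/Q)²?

22.3%

(δQ/Q)² = (2·δb/b)² + (-2·δw/w)² + (1·δq/q)²
  b term: (2×0.0930)² = 0.0346
  w term: (-2×0.0529)² = 0.0112
  q term: (1×0.0652)² = 0.00425
Total = 0.0501. Share from w = 0.0112/0.0501 = 0.223.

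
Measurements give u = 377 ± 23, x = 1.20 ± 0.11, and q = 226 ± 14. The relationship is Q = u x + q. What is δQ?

Let p = u·x = 452. δp/p = √((1·δu/u)² + (1·δx/x)²) = √(0.00372 + 0.00840) = 0.110, so δp = 49.8.
Q = p + q: δQ = √(δp² + δq²) = √(2480 + 196) = 51.7

51.7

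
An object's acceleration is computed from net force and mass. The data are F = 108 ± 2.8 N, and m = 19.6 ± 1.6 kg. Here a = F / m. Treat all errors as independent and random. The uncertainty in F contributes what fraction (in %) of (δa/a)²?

(δa/a)² = (1·δF/F)² + (-1·δm/m)²
  F term: (1×0.0259)² = 0.000672
  m term: (-1×0.0816)² = 0.00666
Total = 0.00734. Share from F = 0.000672/0.00734 = 0.0916.

9.16%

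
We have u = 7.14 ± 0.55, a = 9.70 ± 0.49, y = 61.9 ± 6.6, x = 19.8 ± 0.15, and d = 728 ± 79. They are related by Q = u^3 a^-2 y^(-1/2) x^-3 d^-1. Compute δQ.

For a monomial Q ∝ u^3, a^-2, y^(-1/2), x^-3, d^-1, fractional errors add in quadrature:
  (3·δu/u)² = (3×0.0770)² = 0.0534;  (-2·δa/a)² = (-2×0.0505)² = 0.0102;  (−½·δy/y)² = (-0.5×0.107)² = 0.00284;  (-3·δx/x)² = (-3×0.00758)² = 0.000517;  (-1·δd/d)² = (-1×0.109)² = 0.0118
δQ/Q = √(0.0787) = 0.281
Q = 8.7e-08, so δQ = 0.281 × 8.7e-08 = 2.44e-08.

2.44e-08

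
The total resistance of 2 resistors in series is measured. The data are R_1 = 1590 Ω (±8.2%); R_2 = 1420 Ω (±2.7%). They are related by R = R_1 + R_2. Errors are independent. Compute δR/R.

Sums and differences: (δR)² = Σ (cᵢ δxᵢ)².
  (δR_1)² = 17000;  (δR_2)² = 1470
δR = √(18500) = 136 Ω
R = 3010 Ω, so δR/R = 136/3010 = 0.0451.

0.0451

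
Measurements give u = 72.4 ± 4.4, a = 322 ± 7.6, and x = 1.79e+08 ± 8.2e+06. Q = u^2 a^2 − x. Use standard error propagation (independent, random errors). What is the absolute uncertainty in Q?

Let p = u^2·a^2 = 5.43e+08. δp/p = √((2·δu/u)² + (2·δa/a)²) = √(0.0148 + 0.00223) = 0.130, so δp = 7.09e+07.
Q = p − x: δQ = √(δp² + δx²) = √(5.02e+15 + 6.72e+13) = 7.13e+07

7.13e+07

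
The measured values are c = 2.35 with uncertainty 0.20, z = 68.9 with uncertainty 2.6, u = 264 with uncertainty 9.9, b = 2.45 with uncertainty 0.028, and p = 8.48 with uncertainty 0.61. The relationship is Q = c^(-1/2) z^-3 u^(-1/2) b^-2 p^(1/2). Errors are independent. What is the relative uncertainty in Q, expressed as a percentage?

13.0%

Relative error in a monomial: (δQ/Q)² = Σ (nᵢ · δxᵢ/xᵢ)².
  (−½·δc/c)² = (-0.5×0.0851)² = 0.00181;  (-3·δz/z)² = (-3×0.0377)² = 0.0128;  (−½·δu/u)² = (-0.5×0.0375)² = 0.000352;  (-2·δb/b)² = (-2×0.0114)² = 0.000522;  (½·δp/p)² = (0.5×0.0719)² = 0.00129
δQ/Q = √(0.0168) = 0.130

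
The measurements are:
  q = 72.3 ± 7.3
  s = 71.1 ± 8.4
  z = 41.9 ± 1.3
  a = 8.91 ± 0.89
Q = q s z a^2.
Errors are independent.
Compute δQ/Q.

0.255

For a monomial Q ∝ q, s, z, a^2, fractional errors add in quadrature:
  (1·δq/q)² = (1×0.101)² = 0.0102;  (1·δs/s)² = (1×0.118)² = 0.0140;  (1·δz/z)² = (1×0.0310)² = 0.000963;  (2·δa/a)² = (2×0.0999)² = 0.0399
δQ/Q = √(0.0650) = 0.255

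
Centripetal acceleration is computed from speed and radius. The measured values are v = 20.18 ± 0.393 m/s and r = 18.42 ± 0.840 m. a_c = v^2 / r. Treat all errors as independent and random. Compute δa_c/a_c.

0.0600

For a monomial a_c ∝ v^2, r^-1, fractional errors add in quadrature:
  (2·δv/v)² = (2×0.0195)² = 0.00152;  (-1·δr/r)² = (-1×0.0456)² = 0.00208
δa_c/a_c = √(0.00360) = 0.0600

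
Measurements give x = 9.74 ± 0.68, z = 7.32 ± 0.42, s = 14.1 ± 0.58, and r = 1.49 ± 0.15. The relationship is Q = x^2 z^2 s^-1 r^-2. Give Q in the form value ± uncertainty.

Q is a product of powers, so relative uncertainties combine in quadrature:
  (2·δx/x)² = (2×0.0698)² = 0.0195;  (2·δz/z)² = (2×0.0574)² = 0.0132;  (-1·δs/s)² = (-1×0.0411)² = 0.00169;  (-2·δr/r)² = (-2×0.101)² = 0.0405
δQ/Q = √(0.0749) = 0.274
Q = 162, so δQ = 0.274 × 162 = 44.4.

162 ± 44.4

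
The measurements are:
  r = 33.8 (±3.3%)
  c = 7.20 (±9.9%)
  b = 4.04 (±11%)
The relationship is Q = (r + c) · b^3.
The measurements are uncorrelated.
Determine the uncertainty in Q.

896

Let u = r + c = 41.0. δu = √(δr² + δc²) = √(1.24 + 0.508) = 1.32, so δu/u = 0.0323.
Q is then a monomial in u, b:
δQ/Q = √((δu/u)² + (3·δb/b)²) = √(0.00104 + 0.109) = 0.332
Q = 2700, so δQ = 0.332 × 2700 = 896.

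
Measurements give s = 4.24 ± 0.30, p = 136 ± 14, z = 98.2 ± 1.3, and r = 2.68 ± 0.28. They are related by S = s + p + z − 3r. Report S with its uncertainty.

Sums and differences: (δS)² = Σ (cᵢ δxᵢ)².
  (δs)² = 0.0900;  (δp)² = 196;  (δz)² = 1.69;  (3·δr)² = 0.706
δS = √(198) = 14.1
S = 230.

230 ± 14.1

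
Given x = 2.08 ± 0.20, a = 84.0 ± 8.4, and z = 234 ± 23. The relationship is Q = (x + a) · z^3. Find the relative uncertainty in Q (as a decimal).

Let u = x + a = 86.1. δu = √(δx² + δa²) = √(0.0400 + 70.6) = 8.40, so δu/u = 0.0976.
Q is then a monomial in u, z:
δQ/Q = √((δu/u)² + (3·δz/z)²) = √(0.00953 + 0.0869) = 0.311

0.311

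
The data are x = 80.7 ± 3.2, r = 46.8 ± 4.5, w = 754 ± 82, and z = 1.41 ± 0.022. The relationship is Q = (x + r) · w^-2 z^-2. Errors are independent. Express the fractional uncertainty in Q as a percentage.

22.4%

Let u = x + r = 128. δu = √(δx² + δr²) = √(10.2 + 20.2) = 5.52, so δu/u = 0.0433.
Q is then a monomial in u, w, z:
δQ/Q = √((δu/u)² + (-2·δw/w)² + (-2·δz/z)²) = √(0.00188 + 0.0473 + 0.000974) = 0.224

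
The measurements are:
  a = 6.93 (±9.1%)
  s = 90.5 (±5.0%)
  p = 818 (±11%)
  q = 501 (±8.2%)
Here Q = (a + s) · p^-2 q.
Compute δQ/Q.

0.239

Let u = a + s = 97.4. δu = √(δa² + δs²) = √(0.398 + 20.5) = 4.57, so δu/u = 0.0469.
Q is then a monomial in u, p, q:
δQ/Q = √((δu/u)² + (-2·δp/p)² + (1·δq/q)²) = √(0.00220 + 0.0484 + 0.00672) = 0.239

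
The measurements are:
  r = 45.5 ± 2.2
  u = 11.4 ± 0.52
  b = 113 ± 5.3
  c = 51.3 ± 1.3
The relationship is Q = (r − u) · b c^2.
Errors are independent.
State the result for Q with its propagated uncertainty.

(1.01 ± 0.0971) × 10^7

Let w = r − u = 34.1. δw = √(δr² + δu²) = √(4.84 + 0.270) = 2.26, so δw/w = 0.0663.
Q is then a monomial in w, b, c:
δQ/Q = √((δw/w)² + (1·δb/b)² + (2·δc/c)²) = √(0.00439 + 0.00220 + 0.00257) = 0.0957
Q = 1.01e+07, so δQ = 0.0957 × 1.01e+07 = 9.71e+05.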